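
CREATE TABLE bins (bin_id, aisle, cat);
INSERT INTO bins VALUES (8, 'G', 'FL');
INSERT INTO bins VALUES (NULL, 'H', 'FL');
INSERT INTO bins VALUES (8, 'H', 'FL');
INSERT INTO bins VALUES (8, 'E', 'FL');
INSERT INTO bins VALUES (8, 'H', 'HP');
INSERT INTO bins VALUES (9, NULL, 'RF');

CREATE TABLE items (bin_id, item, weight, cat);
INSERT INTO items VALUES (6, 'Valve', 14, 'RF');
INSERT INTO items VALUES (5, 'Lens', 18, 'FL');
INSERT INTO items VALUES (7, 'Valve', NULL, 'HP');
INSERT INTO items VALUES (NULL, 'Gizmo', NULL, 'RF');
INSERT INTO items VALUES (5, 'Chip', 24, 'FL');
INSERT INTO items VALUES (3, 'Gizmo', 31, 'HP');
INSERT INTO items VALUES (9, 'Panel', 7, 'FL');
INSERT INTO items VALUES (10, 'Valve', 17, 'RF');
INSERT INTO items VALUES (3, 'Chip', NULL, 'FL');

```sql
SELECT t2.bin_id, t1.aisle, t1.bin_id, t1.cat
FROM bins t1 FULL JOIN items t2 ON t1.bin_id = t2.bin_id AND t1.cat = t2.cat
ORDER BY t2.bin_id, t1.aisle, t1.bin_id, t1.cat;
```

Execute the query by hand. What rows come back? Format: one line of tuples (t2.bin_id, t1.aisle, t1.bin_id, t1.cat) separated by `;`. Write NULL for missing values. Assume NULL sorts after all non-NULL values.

(3, NULL, NULL, NULL); (3, NULL, NULL, NULL); (5, NULL, NULL, NULL); (5, NULL, NULL, NULL); (6, NULL, NULL, NULL); (7, NULL, NULL, NULL); (9, NULL, NULL, NULL); (10, NULL, NULL, NULL); (NULL, E, 8, FL); (NULL, G, 8, FL); (NULL, H, 8, FL); (NULL, H, 8, HP); (NULL, H, NULL, FL); (NULL, NULL, 9, RF); (NULL, NULL, NULL, NULL)

FULL OUTER JOIN keeps every row from both sides; unmatched rows get NULL for the other side's columns.
Matching on t1.bin_id = t2.bin_id AND t1.cat = t2.cat. A NULL in a compared column never satisfies the condition.
- t1 row (bin_id=8, cat=FL): no match → kept, t2 columns NULL.
- t1 row (bin_id=NULL, cat=FL): no match → kept, t2 columns NULL.
- t1 row (bin_id=8, cat=FL): no match → kept, t2 columns NULL.
- t1 row (bin_id=8, cat=FL): no match → kept, t2 columns NULL.
- t1 row (bin_id=8, cat=HP): no match → kept, t2 columns NULL.
- t1 row (bin_id=9, cat=RF): no match → kept, t2 columns NULL.
- plus 9 unmatched t2 row(s), each kept with NULL t1 columns.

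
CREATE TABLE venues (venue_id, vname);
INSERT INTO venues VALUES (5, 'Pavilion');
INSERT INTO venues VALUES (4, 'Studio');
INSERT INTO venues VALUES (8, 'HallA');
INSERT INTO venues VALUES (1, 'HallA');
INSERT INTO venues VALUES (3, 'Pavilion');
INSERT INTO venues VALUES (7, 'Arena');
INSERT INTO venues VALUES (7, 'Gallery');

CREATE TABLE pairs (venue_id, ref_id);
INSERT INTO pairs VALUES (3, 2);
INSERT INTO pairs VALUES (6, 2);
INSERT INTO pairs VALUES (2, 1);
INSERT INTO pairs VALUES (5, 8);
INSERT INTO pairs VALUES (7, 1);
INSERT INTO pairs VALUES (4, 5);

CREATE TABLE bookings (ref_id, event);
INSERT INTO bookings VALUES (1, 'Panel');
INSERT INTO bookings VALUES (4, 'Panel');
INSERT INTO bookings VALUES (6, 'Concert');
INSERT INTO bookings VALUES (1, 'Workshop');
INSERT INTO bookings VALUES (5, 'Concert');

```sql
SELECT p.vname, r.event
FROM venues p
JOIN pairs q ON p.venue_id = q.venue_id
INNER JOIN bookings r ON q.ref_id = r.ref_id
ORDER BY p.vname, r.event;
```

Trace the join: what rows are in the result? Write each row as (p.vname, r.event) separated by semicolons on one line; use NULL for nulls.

(Arena, Panel); (Arena, Workshop); (Gallery, Panel); (Gallery, Workshop); (Studio, Concert)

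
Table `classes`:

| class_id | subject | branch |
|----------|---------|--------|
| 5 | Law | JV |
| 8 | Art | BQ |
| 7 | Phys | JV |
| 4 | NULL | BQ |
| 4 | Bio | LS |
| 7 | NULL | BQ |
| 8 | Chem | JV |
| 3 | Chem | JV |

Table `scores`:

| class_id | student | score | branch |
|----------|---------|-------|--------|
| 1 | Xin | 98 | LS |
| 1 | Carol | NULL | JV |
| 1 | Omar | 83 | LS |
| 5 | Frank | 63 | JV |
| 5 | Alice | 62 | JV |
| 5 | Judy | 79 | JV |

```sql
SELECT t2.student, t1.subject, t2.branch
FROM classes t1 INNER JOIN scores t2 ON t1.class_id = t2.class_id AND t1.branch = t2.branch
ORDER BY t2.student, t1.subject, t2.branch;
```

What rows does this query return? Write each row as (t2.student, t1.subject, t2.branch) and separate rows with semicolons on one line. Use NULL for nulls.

(Alice, Law, JV); (Frank, Law, JV); (Judy, Law, JV)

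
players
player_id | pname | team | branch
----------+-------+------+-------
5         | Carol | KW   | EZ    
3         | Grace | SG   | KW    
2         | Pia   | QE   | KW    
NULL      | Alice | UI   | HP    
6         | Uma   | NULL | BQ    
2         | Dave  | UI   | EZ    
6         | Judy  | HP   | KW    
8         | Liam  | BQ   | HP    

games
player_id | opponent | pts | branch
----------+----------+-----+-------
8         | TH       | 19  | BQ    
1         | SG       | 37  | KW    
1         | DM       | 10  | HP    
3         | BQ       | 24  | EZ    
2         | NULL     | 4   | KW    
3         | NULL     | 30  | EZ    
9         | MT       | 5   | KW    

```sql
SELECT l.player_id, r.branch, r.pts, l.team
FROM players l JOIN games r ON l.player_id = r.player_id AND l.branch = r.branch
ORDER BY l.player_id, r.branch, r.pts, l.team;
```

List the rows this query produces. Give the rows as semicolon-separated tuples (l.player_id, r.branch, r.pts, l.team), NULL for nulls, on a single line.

(2, KW, 4, QE)

INNER JOIN keeps only pairs where the ON condition holds.
Matching on l.player_id = r.player_id AND l.branch = r.branch. A NULL in a compared column never satisfies the condition.
- l (player_id=5, branch=EZ) has no partner → excluded.
- l (player_id=3, branch=KW) has no partner → excluded.
- l (player_id=2, branch=KW) pairs with 1 row(s) of r.
- l (player_id=NULL, branch=HP) has no partner → excluded.
- l (player_id=6, branch=BQ) has no partner → excluded.
- l (player_id=2, branch=EZ) has no partner → excluded.
- l (player_id=6, branch=KW) has no partner → excluded.
- l (player_id=8, branch=HP) has no partner → excluded.
After projecting and ordering:
l.player_id | r.branch | r.pts | l.team
2 | KW | 4 | QE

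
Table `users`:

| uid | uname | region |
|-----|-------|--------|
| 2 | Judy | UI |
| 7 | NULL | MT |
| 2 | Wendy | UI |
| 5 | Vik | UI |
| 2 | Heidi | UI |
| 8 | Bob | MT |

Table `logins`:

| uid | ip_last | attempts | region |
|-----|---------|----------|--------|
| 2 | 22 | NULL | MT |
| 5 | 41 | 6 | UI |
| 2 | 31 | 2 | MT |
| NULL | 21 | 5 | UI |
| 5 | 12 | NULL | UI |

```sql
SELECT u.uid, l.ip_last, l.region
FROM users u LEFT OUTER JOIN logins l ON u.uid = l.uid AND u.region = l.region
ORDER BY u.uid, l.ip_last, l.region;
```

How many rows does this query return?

LEFT JOIN keeps every row from `users`; unmatched rows get NULL for `logins`'s columns.
Matching on u.uid = l.uid AND u.region = l.region. A NULL in a compared column never satisfies the condition.
- u[0] uid=2, region=UI → no match; kept with NULLs on the l side.
- u[1] uid=7, region=MT → no match; kept with NULLs on the l side.
- u[2] uid=2, region=UI → no match; kept with NULLs on the l side.
- u[3] uid=5, region=UI → 2 match(es) in l → 2 row(s).
- u[4] uid=2, region=UI → no match; kept with NULLs on the l side.
- u[5] uid=8, region=MT → no match; kept with NULLs on the l side.
Total: 2 matched + 5 padded = 7 rows.

7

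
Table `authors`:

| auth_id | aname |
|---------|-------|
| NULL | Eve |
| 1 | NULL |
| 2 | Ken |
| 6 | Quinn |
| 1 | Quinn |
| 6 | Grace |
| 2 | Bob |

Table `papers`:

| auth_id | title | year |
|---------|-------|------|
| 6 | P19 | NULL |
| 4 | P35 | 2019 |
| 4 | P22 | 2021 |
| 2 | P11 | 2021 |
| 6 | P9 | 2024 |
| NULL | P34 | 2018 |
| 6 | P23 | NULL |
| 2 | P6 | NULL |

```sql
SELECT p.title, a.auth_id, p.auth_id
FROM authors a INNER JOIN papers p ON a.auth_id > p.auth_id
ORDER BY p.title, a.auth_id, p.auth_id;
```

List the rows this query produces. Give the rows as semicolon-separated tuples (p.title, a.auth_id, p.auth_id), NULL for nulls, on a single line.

INNER JOIN keeps only pairs where the ON condition holds.
Matching on a.auth_id > p.auth_id. A NULL in a compared column never satisfies the condition.
- auth_id=NULL: no matching p row, dropped.
- auth_id=1: no matching p row, dropped.
- auth_id=2: no matching p row, dropped.
- auth_id=6: 4 matching p row(s), so 4 row(s) emitted.
- auth_id=1: no matching p row, dropped.
- auth_id=6: 4 matching p row(s), so 4 row(s) emitted.
- auth_id=2: no matching p row, dropped.
After projecting and ordering:
p.title | a.auth_id | p.auth_id
P11 | 6 | 2
P11 | 6 | 2
P22 | 6 | 4
P22 | 6 | 4
P35 | 6 | 4
P35 | 6 | 4
P6 | 6 | 2
P6 | 6 | 2

(P11, 6, 2); (P11, 6, 2); (P22, 6, 4); (P22, 6, 4); (P35, 6, 4); (P35, 6, 4); (P6, 6, 2); (P6, 6, 2)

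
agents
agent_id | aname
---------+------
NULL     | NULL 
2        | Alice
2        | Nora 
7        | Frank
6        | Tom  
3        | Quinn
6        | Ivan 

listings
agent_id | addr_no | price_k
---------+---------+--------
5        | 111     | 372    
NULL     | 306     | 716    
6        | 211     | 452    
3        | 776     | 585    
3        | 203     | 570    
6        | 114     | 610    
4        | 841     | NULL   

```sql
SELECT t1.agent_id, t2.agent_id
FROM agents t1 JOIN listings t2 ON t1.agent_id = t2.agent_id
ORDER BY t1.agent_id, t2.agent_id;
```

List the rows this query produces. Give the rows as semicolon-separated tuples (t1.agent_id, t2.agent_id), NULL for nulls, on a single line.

(3, 3); (3, 3); (6, 6); (6, 6); (6, 6); (6, 6)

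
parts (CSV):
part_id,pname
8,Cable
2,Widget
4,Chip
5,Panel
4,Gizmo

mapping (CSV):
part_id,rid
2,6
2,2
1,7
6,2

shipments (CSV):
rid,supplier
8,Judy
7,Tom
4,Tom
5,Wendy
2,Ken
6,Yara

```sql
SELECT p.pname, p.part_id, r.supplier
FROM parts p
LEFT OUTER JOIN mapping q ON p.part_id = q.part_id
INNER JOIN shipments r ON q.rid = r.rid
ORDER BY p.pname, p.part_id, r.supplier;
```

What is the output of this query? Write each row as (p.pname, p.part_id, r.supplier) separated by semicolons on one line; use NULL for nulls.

(Widget, 2, Ken); (Widget, 2, Yara)

Evaluate left to right. First `parts p LEFT JOIN mapping q` on part_id: 6 row(s).
Then INNER JOIN `shipments r` on rid: keep only rows whose q.rid appears in r.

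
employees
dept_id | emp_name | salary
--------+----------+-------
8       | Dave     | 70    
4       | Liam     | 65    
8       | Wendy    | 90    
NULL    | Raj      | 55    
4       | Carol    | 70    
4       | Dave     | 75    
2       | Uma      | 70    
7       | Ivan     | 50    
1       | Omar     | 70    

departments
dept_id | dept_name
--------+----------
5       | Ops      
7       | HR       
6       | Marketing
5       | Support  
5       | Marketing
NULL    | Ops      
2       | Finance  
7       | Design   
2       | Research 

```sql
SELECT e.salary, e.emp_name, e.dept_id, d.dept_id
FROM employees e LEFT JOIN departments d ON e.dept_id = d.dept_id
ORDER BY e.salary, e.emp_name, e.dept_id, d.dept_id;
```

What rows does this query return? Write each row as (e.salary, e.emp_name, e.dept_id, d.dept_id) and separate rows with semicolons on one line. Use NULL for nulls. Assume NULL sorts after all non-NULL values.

LEFT JOIN keeps every row from `employees`; unmatched rows get NULL for `departments`'s columns.
Matching on e.dept_id = d.dept_id. A NULL in a compared column never satisfies the condition.
Matched pairs: 4; unmatched e rows kept: 7.

(50, Ivan, 7, 7); (50, Ivan, 7, 7); (55, Raj, NULL, NULL); (65, Liam, 4, NULL); (70, Carol, 4, NULL); (70, Dave, 8, NULL); (70, Omar, 1, NULL); (70, Uma, 2, 2); (70, Uma, 2, 2); (75, Dave, 4, NULL); (90, Wendy, 8, NULL)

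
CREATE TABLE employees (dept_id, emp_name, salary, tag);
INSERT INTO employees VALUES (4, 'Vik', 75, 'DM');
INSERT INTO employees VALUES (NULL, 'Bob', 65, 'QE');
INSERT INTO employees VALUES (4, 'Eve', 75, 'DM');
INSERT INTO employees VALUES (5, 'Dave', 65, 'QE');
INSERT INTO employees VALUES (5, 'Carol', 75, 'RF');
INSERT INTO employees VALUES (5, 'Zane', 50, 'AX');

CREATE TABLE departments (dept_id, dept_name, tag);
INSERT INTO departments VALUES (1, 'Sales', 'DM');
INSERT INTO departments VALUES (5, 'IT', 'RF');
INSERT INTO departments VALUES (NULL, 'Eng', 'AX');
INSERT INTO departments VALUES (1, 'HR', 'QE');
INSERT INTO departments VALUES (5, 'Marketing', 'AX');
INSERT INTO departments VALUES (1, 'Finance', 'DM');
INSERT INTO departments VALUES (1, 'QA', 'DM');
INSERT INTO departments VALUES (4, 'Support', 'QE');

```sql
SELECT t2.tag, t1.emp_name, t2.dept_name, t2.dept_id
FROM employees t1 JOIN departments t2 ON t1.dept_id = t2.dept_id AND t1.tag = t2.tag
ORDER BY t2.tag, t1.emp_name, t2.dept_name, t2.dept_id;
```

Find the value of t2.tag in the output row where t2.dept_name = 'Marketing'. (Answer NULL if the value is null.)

AX

INNER JOIN keeps only pairs where the ON condition holds.
Matching on t1.dept_id = t2.dept_id AND t1.tag = t2.tag. A NULL in a compared column never satisfies the condition.
- t1[0] dept_id=4, tag=DM → no match; dropped.
- t1[1] dept_id=NULL, tag=QE → no match; dropped.
- t1[2] dept_id=4, tag=DM → no match; dropped.
- t1[3] dept_id=5, tag=QE → no match; dropped.
- t1[4] dept_id=5, tag=RF → 1 match(es) in t2 → 1 row(s).
- t1[5] dept_id=5, tag=AX → 1 match(es) in t2 → 1 row(s).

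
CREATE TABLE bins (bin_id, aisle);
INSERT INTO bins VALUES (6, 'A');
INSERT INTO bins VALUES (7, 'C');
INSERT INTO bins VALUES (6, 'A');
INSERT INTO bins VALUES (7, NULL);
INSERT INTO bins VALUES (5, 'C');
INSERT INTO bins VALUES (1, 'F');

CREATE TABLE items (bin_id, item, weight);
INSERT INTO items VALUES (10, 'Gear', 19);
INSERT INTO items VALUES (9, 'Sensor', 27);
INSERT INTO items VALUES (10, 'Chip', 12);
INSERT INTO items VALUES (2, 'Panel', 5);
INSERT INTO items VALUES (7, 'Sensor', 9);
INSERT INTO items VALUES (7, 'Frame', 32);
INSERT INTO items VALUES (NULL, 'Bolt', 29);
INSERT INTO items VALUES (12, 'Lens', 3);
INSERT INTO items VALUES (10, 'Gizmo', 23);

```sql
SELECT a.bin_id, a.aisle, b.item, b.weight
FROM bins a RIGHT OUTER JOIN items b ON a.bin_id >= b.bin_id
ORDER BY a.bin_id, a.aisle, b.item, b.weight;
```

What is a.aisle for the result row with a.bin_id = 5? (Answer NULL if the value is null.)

RIGHT JOIN keeps every row from `items`; unmatched rows get NULL for `bins`'s columns.
Matching on a.bin_id >= b.bin_id. A NULL in a compared column never satisfies the condition.
- a (bin_id=6) pairs with 1 row(s) of b.
- a (bin_id=7) pairs with 3 row(s) of b.
- a (bin_id=6) pairs with 1 row(s) of b.
- a (bin_id=7) pairs with 3 row(s) of b.
- a (bin_id=5) pairs with 1 row(s) of b.
- a (bin_id=1) has no partner in b.
- 6 b row(s) had no a match → kept, a columns NULL.

C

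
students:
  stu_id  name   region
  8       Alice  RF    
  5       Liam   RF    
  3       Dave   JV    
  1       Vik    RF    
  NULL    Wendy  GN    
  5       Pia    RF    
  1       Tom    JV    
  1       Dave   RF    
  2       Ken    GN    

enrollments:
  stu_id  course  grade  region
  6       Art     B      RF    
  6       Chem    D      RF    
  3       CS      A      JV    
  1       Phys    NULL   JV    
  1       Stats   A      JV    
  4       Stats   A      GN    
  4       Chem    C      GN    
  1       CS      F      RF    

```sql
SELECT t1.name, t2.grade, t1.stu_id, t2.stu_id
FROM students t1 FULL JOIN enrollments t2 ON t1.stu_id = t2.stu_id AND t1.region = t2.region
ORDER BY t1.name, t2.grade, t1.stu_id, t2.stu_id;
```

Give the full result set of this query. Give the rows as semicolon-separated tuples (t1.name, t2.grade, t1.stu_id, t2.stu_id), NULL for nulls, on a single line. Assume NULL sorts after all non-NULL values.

FULL OUTER JOIN keeps every row from both sides; unmatched rows get NULL for the other side's columns.
Matching on t1.stu_id = t2.stu_id AND t1.region = t2.region. A NULL in a compared column never satisfies the condition.
Matched pairs: 5; unmatched t1 rows kept: 5; unmatched t2 rows kept: 4.

(Alice, NULL, 8, NULL); (Dave, A, 3, 3); (Dave, F, 1, 1); (Ken, NULL, 2, NULL); (Liam, NULL, 5, NULL); (Pia, NULL, 5, NULL); (Tom, A, 1, 1); (Tom, NULL, 1, 1); (Vik, F, 1, 1); (Wendy, NULL, NULL, NULL); (NULL, A, NULL, 4); (NULL, B, NULL, 6); (NULL, C, NULL, 4); (NULL, D, NULL, 6)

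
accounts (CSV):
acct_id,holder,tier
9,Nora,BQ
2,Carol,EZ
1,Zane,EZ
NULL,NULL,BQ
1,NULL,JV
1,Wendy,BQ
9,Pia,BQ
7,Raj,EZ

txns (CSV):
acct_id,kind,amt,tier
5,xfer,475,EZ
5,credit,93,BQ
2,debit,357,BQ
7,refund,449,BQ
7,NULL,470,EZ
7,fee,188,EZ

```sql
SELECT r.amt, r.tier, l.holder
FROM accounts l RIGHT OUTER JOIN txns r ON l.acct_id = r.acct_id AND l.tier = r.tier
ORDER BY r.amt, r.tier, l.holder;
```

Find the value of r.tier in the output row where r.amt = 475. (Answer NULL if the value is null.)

EZ

RIGHT JOIN keeps every row from `txns`; unmatched rows get NULL for `accounts`'s columns.
Matching on l.acct_id = r.acct_id AND l.tier = r.tier. A NULL in a compared column never satisfies the condition.
- l row (acct_id=9, tier=BQ): no match.
- l row (acct_id=2, tier=EZ): no match.
- l row (acct_id=1, tier=EZ): no match.
- l row (acct_id=NULL, tier=BQ): no match.
- l row (acct_id=1, tier=JV): no match.
- l row (acct_id=1, tier=BQ): no match.
- l row (acct_id=9, tier=BQ): no match.
- l row (acct_id=7, tier=EZ): matches 2 r row(s) → 2 output row(s).
- 4 row(s) from r found no l partner → padded with NULL.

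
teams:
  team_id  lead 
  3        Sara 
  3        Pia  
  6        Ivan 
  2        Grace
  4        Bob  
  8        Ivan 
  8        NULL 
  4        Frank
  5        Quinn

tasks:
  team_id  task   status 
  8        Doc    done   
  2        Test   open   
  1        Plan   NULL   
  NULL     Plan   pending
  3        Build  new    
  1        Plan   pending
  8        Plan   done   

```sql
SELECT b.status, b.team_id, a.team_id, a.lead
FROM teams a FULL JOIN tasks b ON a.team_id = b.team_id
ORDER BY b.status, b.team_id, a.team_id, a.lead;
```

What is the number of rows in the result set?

FULL OUTER JOIN keeps every row from both sides; unmatched rows get NULL for the other side's columns.
Matching on a.team_id = b.team_id. A NULL in a compared column never satisfies the condition.
- a row (team_id=3): matches 1 b row(s) → 1 output row(s).
- a row (team_id=3): matches 1 b row(s) → 1 output row(s).
- a row (team_id=6): no match → kept, b columns NULL.
- a row (team_id=2): matches 1 b row(s) → 1 output row(s).
- a row (team_id=4): no match → kept, b columns NULL.
- a row (team_id=8): matches 2 b row(s) → 2 output row(s).
- a row (team_id=8): matches 2 b row(s) → 2 output row(s).
- a row (team_id=4): no match → kept, b columns NULL.
- a row (team_id=5): no match → kept, b columns NULL.
- plus 3 unmatched b row(s), each kept with NULL a columns.
Total: 7 matched + 7 padded = 14 rows.

14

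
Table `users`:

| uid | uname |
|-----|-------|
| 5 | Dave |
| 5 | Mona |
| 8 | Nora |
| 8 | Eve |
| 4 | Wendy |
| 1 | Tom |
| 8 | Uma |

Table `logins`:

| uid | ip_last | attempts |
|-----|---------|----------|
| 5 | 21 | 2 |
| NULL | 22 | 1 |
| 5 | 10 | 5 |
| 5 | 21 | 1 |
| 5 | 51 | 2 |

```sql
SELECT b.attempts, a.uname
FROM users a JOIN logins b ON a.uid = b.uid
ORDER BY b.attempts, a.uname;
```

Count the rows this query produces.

8

INNER JOIN keeps only pairs where the ON condition holds.
Matching on a.uid = b.uid. A NULL in a compared column never satisfies the condition.
Matched pairs: 8.
Total: 8 rows.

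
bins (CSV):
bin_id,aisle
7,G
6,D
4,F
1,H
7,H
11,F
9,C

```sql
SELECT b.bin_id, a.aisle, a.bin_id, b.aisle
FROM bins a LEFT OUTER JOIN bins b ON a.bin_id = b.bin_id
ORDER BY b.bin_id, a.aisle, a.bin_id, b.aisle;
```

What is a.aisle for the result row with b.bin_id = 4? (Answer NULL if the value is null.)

F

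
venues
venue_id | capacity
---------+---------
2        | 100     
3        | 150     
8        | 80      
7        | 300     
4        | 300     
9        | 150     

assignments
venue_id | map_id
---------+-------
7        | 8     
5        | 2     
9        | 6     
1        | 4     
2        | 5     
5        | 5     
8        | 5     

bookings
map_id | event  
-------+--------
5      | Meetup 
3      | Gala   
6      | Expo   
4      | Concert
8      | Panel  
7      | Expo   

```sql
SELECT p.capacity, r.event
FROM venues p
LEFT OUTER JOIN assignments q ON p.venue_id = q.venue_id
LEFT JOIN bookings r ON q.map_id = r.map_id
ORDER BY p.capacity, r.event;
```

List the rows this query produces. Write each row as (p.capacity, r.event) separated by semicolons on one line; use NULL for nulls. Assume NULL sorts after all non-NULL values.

(80, Meetup); (100, Meetup); (150, Expo); (150, NULL); (300, Panel); (300, NULL)

Joins associate left-to-right: venues LEFT JOIN assignments on venue_id gives 6 intermediate row(s).
Then LEFT JOIN `bookings r` on map_id: each of those 6 rows is kept; rows whose q.map_id has no match in r get NULL for r's columns.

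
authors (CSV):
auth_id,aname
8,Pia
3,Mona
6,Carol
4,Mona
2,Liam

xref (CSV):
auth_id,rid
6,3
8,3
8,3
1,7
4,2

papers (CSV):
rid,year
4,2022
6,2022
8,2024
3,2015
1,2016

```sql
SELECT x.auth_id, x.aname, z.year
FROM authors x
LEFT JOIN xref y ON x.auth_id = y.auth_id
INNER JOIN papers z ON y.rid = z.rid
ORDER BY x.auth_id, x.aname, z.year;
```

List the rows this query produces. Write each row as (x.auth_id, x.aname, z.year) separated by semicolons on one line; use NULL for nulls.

(6, Carol, 2015); (8, Pia, 2015); (8, Pia, 2015)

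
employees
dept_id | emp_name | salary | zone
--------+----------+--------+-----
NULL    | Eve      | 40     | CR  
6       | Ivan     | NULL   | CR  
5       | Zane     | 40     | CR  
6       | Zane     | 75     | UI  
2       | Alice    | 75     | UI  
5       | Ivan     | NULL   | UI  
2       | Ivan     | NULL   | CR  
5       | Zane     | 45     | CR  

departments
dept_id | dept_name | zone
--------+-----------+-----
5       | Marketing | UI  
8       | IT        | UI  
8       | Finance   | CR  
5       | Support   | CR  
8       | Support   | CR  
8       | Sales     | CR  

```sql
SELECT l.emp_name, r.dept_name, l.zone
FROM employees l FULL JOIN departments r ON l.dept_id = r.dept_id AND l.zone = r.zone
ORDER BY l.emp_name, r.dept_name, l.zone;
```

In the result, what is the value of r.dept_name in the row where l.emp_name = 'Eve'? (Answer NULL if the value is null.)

FULL OUTER JOIN keeps every row from both sides; unmatched rows get NULL for the other side's columns.
Matching on l.dept_id = r.dept_id AND l.zone = r.zone. A NULL in a compared column never satisfies the condition.
- l row (dept_id=NULL, zone=CR): no match → kept, r columns NULL.
- l row (dept_id=6, zone=CR): no match → kept, r columns NULL.
- l row (dept_id=5, zone=CR): matches 1 r row(s) → 1 output row(s).
- l row (dept_id=6, zone=UI): no match → kept, r columns NULL.
- l row (dept_id=2, zone=UI): no match → kept, r columns NULL.
- l row (dept_id=5, zone=UI): matches 1 r row(s) → 1 output row(s).
- l row (dept_id=2, zone=CR): no match → kept, r columns NULL.
- l row (dept_id=5, zone=CR): matches 1 r row(s) → 1 output row(s).
- 4 r row(s) had no l match → kept, l columns NULL.

NULL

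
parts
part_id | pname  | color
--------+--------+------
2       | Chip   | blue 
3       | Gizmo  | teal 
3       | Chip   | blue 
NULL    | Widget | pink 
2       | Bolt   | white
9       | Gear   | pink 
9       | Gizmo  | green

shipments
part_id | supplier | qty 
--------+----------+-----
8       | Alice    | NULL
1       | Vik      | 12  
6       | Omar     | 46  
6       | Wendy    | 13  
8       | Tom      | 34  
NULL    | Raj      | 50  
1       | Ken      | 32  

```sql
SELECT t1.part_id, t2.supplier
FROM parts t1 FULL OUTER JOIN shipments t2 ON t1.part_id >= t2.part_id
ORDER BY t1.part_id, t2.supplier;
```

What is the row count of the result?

22

FULL OUTER JOIN keeps every row from both sides; unmatched rows get NULL for the other side's columns.
Matching on t1.part_id >= t2.part_id. A NULL in a compared column never satisfies the condition.
Matched pairs: 20; unmatched t1 rows kept: 1; unmatched t2 rows kept: 1.
Total: 20 matched + 2 padded = 22 rows.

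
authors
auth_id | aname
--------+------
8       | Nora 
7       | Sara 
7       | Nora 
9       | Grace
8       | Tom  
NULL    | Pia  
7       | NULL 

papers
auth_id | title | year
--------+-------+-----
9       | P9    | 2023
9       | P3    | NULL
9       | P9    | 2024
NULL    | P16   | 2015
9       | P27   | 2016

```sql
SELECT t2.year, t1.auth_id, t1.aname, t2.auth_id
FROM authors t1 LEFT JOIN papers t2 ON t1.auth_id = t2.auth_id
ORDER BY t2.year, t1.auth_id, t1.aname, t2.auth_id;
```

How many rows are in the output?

10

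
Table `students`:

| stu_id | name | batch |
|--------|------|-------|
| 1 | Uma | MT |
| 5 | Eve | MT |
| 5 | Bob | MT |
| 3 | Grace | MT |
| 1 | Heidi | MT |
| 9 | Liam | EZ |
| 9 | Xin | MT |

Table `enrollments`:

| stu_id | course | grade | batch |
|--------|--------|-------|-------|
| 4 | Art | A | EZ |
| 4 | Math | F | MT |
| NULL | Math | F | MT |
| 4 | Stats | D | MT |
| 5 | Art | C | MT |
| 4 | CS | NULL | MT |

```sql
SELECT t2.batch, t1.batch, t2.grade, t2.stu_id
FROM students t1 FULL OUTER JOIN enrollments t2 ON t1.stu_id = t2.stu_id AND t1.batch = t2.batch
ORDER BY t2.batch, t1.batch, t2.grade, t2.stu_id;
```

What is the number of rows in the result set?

12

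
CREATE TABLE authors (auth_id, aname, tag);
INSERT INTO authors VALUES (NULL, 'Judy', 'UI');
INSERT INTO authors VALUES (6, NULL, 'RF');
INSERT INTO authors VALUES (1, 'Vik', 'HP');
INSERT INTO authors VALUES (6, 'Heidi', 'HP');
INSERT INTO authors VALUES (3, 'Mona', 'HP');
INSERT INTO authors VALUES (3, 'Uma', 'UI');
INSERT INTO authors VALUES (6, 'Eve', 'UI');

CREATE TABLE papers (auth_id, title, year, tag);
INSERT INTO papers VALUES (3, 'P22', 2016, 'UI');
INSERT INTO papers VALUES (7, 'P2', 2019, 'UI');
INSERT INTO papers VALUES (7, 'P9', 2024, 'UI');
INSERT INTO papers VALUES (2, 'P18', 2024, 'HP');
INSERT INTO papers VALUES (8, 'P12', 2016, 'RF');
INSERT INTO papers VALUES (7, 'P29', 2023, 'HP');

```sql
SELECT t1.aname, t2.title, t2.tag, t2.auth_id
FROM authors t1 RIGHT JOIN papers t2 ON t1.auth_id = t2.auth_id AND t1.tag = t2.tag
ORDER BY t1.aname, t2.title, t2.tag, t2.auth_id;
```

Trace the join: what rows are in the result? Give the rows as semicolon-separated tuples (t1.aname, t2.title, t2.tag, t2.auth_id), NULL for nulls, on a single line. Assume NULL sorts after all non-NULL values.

RIGHT JOIN keeps every row from `papers`; unmatched rows get NULL for `authors`'s columns.
Matching on t1.auth_id = t2.auth_id AND t1.tag = t2.tag. A NULL in a compared column never satisfies the condition.
- t1[0] auth_id=NULL, tag=UI → no match.
- t1[1] auth_id=6, tag=RF → no match.
- t1[2] auth_id=1, tag=HP → no match.
- t1[3] auth_id=6, tag=HP → no match.
- t1[4] auth_id=3, tag=HP → no match.
- t1[5] auth_id=3, tag=UI → 1 match(es) in t2 → 1 row(s).
- t1[6] auth_id=6, tag=UI → no match.
- plus 5 unmatched t2 row(s), each kept with NULL t1 columns.
After projecting and ordering:
t1.aname | t2.title | t2.tag | t2.auth_id
Uma | P22 | UI | 3
NULL | P12 | RF | 8
NULL | P18 | HP | 2
NULL | P2 | UI | 7
NULL | P29 | HP | 7
NULL | P9 | UI | 7

(Uma, P22, UI, 3); (NULL, P12, RF, 8); (NULL, P18, HP, 2); (NULL, P2, UI, 7); (NULL, P29, HP, 7); (NULL, P9, UI, 7)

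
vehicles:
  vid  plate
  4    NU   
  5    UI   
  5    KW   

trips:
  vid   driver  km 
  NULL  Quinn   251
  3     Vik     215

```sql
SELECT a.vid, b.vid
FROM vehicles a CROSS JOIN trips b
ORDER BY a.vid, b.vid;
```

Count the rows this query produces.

CROSS JOIN pairs every row of `vehicles` with every row of `trips`: 3 × 2 = 6 rows.

6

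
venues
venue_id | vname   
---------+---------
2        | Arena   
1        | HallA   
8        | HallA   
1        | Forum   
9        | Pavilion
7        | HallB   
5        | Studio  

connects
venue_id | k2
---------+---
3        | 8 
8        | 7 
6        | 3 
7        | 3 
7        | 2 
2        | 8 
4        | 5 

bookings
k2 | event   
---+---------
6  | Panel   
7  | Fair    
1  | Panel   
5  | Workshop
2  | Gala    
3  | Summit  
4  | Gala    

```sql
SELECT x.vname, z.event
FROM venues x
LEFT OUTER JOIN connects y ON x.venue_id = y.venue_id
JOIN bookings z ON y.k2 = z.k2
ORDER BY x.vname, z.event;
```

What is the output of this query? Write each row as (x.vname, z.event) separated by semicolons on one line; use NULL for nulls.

Step 1 — x LEFT JOIN y on venue_id → 8 row(s).
Then INNER JOIN `bookings z` on k2: keep only rows whose y.k2 appears in z.

(HallA, Fair); (HallB, Gala); (HallB, Summit)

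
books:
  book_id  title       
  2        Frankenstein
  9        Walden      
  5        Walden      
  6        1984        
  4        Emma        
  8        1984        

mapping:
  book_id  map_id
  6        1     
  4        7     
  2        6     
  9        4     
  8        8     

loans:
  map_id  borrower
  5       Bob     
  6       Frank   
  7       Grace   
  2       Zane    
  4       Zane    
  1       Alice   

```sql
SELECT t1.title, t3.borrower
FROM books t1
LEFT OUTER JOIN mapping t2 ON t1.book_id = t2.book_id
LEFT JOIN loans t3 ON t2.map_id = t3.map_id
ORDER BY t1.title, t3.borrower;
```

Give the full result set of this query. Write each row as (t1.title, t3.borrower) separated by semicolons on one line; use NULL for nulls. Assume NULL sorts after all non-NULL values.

(1984, Alice); (1984, NULL); (Emma, Grace); (Frankenstein, Frank); (Walden, Zane); (Walden, NULL)

Joins associate left-to-right: books LEFT JOIN mapping on book_id gives 6 intermediate row(s).
Then LEFT JOIN `loans t3` on map_id: each of those 6 rows is kept; rows whose t2.map_id has no match in t3 get NULL for t3's columns.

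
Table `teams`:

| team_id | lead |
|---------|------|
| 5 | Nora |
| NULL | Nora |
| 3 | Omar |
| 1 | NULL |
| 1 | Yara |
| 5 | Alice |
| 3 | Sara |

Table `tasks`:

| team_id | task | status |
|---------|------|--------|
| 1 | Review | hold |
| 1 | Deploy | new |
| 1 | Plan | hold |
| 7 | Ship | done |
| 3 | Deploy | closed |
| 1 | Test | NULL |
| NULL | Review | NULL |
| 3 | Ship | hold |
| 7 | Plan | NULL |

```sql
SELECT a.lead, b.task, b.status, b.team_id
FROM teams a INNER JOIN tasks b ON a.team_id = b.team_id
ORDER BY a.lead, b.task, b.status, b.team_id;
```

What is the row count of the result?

12

INNER JOIN keeps only pairs where the ON condition holds.
Matching on a.team_id = b.team_id. A NULL in a compared column never satisfies the condition.
- a (team_id=5) has no partner → excluded.
- a (team_id=NULL) has no partner → excluded.
- a (team_id=3) pairs with 2 row(s) of b.
- a (team_id=1) pairs with 4 row(s) of b.
- a (team_id=1) pairs with 4 row(s) of b.
- a (team_id=5) has no partner → excluded.
- a (team_id=3) pairs with 2 row(s) of b.
Total: 12 rows.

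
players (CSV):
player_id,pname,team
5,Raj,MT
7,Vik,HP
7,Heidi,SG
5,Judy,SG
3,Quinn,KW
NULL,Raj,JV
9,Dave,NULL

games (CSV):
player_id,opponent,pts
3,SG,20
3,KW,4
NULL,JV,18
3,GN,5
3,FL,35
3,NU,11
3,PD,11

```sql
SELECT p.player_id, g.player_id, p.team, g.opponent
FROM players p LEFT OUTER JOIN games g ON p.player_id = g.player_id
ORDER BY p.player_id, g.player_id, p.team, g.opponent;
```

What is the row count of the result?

12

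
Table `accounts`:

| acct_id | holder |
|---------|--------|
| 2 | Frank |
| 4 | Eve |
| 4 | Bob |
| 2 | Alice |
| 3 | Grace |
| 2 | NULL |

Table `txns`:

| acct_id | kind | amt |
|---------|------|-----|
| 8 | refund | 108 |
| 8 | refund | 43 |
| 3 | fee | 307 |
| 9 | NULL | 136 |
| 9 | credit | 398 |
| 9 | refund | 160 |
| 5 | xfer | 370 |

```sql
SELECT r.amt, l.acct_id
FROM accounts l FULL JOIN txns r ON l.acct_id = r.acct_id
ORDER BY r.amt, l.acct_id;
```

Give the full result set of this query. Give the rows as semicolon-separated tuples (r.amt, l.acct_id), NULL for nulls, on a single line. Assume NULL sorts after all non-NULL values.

FULL OUTER JOIN keeps every row from both sides; unmatched rows get NULL for the other side's columns.
Matching on l.acct_id = r.acct_id.
- l (acct_id=2) has no partner → padded with NULL.
- l (acct_id=4) has no partner → padded with NULL.
- l (acct_id=4) has no partner → padded with NULL.
- l (acct_id=2) has no partner → padded with NULL.
- l (acct_id=3) pairs with 1 row(s) of r.
- l (acct_id=2) has no partner → padded with NULL.
- 6 row(s) from r found no l partner → padded with NULL.

(43, NULL); (108, NULL); (136, NULL); (160, NULL); (307, 3); (370, NULL); (398, NULL); (NULL, 2); (NULL, 2); (NULL, 2); (NULL, 4); (NULL, 4)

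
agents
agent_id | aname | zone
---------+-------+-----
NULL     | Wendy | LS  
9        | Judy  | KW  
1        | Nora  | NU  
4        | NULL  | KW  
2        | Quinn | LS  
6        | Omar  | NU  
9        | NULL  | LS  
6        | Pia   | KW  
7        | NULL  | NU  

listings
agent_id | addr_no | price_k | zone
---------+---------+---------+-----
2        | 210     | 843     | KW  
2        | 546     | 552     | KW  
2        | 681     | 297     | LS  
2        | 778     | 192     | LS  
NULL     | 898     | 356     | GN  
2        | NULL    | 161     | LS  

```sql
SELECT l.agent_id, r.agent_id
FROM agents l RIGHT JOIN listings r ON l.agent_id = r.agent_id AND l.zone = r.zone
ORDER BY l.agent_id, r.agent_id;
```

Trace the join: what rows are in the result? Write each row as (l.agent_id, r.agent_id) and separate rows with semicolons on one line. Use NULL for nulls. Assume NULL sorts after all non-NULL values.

(2, 2); (2, 2); (2, 2); (NULL, 2); (NULL, 2); (NULL, NULL)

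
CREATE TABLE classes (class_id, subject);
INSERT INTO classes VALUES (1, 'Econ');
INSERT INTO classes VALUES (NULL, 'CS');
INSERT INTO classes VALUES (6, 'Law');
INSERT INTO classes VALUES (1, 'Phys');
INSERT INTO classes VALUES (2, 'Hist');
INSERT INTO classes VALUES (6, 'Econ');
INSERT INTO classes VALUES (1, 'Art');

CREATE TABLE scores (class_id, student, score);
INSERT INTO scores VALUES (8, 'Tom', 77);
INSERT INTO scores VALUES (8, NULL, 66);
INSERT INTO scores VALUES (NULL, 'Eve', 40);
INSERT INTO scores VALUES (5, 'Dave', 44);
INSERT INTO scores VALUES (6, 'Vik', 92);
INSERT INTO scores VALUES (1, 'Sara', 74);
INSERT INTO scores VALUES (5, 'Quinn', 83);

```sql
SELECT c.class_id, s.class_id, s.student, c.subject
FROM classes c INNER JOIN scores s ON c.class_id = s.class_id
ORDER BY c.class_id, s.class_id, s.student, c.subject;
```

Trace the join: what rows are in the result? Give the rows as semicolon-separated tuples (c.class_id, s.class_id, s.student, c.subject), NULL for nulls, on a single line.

INNER JOIN keeps only pairs where the ON condition holds.
Matching on c.class_id = s.class_id. A NULL in a compared column never satisfies the condition.
- c (class_id=1) pairs with 1 row(s) of s.
- c (class_id=NULL) has no partner → excluded.
- c (class_id=6) pairs with 1 row(s) of s.
- c (class_id=1) pairs with 1 row(s) of s.
- c (class_id=2) has no partner → excluded.
- c (class_id=6) pairs with 1 row(s) of s.
- c (class_id=1) pairs with 1 row(s) of s.
After projecting and ordering:
c.class_id | s.class_id | s.student | c.subject
1 | 1 | Sara | Art
1 | 1 | Sara | Econ
1 | 1 | Sara | Phys
6 | 6 | Vik | Econ
6 | 6 | Vik | Law

(1, 1, Sara, Art); (1, 1, Sara, Econ); (1, 1, Sara, Phys); (6, 6, Vik, Econ); (6, 6, Vik, Law)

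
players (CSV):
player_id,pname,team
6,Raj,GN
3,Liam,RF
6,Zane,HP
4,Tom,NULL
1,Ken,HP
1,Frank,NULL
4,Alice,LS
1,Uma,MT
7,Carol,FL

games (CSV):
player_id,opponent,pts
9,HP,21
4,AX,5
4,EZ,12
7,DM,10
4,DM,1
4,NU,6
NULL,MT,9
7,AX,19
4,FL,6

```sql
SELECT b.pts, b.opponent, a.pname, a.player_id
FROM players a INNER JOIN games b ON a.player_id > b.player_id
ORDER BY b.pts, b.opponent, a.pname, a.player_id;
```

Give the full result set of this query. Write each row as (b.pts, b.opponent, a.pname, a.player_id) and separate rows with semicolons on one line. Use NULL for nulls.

(1, DM, Carol, 7); (1, DM, Raj, 6); (1, DM, Zane, 6); (5, AX, Carol, 7); (5, AX, Raj, 6); (5, AX, Zane, 6); (6, FL, Carol, 7); (6, FL, Raj, 6); (6, FL, Zane, 6); (6, NU, Carol, 7); (6, NU, Raj, 6); (6, NU, Zane, 6); (12, EZ, Carol, 7); (12, EZ, Raj, 6); (12, EZ, Zane, 6)

INNER JOIN keeps only pairs where the ON condition holds.
Matching on a.player_id > b.player_id. A NULL in a compared column never satisfies the condition.
- a[0] player_id=6 → 5 match(es) in b → 5 row(s).
- a[1] player_id=3 → no match; dropped.
- a[2] player_id=6 → 5 match(es) in b → 5 row(s).
- a[3] player_id=4 → no match; dropped.
- a[4] player_id=1 → no match; dropped.
- a[5] player_id=1 → no match; dropped.
- a[6] player_id=4 → no match; dropped.
- a[7] player_id=1 → no match; dropped.
- a[8] player_id=7 → 5 match(es) in b → 5 row(s).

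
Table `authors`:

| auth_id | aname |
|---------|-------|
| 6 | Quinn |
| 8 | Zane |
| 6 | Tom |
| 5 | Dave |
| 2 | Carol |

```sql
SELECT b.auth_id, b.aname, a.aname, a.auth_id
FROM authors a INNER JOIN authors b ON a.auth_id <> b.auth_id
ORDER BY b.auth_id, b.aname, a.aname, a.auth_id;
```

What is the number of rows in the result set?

INNER JOIN keeps only pairs where the ON condition holds.
Matching on a.auth_id <> b.auth_id.
- a[0] auth_id=6 → 3 match(es) in b → 3 row(s).
- a[1] auth_id=8 → 4 match(es) in b → 4 row(s).
- a[2] auth_id=6 → 3 match(es) in b → 3 row(s).
- a[3] auth_id=5 → 4 match(es) in b → 4 row(s).
- a[4] auth_id=2 → 4 match(es) in b → 4 row(s).
Total: 18 rows.

18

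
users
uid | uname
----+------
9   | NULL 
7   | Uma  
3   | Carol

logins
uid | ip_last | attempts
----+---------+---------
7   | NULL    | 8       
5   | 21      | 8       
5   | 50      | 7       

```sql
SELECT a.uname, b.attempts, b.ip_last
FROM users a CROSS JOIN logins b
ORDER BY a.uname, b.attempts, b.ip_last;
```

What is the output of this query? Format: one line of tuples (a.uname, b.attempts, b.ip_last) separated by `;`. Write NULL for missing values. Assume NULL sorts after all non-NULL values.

(Carol, 7, 50); (Carol, 8, 21); (Carol, 8, NULL); (Uma, 7, 50); (Uma, 8, 21); (Uma, 8, NULL); (NULL, 7, 50); (NULL, 8, 21); (NULL, 8, NULL)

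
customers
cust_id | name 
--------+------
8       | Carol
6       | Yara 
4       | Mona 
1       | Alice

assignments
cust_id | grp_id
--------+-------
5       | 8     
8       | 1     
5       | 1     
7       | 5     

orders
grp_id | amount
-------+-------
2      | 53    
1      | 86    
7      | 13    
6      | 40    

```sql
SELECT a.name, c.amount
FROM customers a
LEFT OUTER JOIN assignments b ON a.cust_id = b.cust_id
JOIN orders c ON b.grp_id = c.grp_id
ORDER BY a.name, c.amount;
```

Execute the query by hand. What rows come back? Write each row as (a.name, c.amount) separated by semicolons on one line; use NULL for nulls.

(Carol, 86)

Evaluate left to right. First `customers a LEFT JOIN assignments b` on cust_id: 4 row(s).
Then INNER JOIN `orders c` on grp_id: keep only rows whose b.grp_id appears in c.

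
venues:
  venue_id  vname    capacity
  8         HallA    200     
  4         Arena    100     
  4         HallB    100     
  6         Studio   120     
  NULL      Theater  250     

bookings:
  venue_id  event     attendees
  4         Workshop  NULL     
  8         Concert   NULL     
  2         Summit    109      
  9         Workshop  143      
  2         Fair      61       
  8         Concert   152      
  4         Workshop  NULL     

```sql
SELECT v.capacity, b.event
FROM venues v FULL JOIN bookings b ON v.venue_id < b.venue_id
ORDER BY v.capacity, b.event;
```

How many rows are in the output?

15

FULL OUTER JOIN keeps every row from both sides; unmatched rows get NULL for the other side's columns.
Matching on v.venue_id < b.venue_id. A NULL in a compared column never satisfies the condition.
- venue_id=8: 1 matching b row(s), so 1 row(s) emitted.
- venue_id=4: 3 matching b row(s), so 3 row(s) emitted.
- venue_id=4: 3 matching b row(s), so 3 row(s) emitted.
- venue_id=6: 3 matching b row(s), so 3 row(s) emitted.
- venue_id=NULL: no b row matches, row kept with b columns NULL.
- plus 4 unmatched b row(s), each kept with NULL v columns.
Total: 10 matched + 5 padded = 15 rows.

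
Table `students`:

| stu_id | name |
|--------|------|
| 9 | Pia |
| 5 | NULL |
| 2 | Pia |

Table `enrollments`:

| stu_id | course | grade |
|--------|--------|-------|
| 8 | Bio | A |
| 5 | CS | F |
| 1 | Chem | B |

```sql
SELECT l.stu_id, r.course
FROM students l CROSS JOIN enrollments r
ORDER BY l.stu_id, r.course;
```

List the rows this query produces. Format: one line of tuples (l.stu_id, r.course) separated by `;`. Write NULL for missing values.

(2, Bio); (2, CS); (2, Chem); (5, Bio); (5, CS); (5, Chem); (9, Bio); (9, CS); (9, Chem)

CROSS JOIN pairs every row of `students` with every row of `enrollments`: 3 × 3 = 9 rows.
After projecting and ordering:
l.stu_id | r.course
2 | Bio
2 | CS
2 | Chem
5 | Bio
5 | CS
5 | Chem
9 | Bio
9 | CS
9 | Chem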